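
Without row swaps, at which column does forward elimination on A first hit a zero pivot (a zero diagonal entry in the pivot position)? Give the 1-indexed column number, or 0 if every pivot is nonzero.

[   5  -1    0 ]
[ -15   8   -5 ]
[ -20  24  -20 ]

first zero-pivot column = 3

Naive forward elimination:
R2 <- R2 - (-3)*R1:  [  0   5  -5 ]
R3 <- R3 - (-4)*R1:  [   0   20  -20 ]
R3 <- R3 - (4)*R2:  [ 0  0  0 ]
Matrix at this point:
[ 5  -1   0 ]
[ 0   5  -5 ]
[ 0   0   0 ]
Pivot entry (3,3) in the last row is zero and there are no rows below to swap with -> zero pivot in column 3 (A is singular).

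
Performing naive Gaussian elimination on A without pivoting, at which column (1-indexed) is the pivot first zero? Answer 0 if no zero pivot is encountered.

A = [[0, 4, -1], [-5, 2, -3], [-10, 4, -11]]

first zero-pivot column = 1

Naive forward elimination:
Pivot entry (1,1) is zero but row 2 has -5 in column 1 -> naive elimination stops; a row interchange (e.g. R1 <-> R2) would be required here.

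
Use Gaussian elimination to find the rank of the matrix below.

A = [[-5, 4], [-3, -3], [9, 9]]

rank(A) = 2

Row reduction:
R2 <- R2 - (3/5)*R1:  [     0  -27/5 ]
R3 <- R3 - (-9/5)*R1:  [    0  81/5 ]
R3 <- R3 - (-3)*R2:  [ 0  0 ]
Row echelon form:
[ -5      4 ]
[  0  -27/5 ]
[  0      0 ]
Nonzero rows / pivot columns: 2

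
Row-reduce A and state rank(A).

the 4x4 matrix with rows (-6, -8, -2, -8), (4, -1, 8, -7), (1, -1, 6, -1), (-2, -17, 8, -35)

rank(A) = 3

Row reduction:
R2 <- R2 - (-2/3)*R1:  [     0  -19/3   20/3  -37/3 ]
R3 <- R3 - (-1/6)*R1:  [    0  -7/3  17/3  -7/3 ]
R4 <- R4 - (1/3)*R1:  [     0  -43/3   26/3  -97/3 ]
R3 <- R3 - (7/19)*R2:  [     0      0  61/19  42/19 ]
R4 <- R4 - (43/19)*R2:  [       0        0  -122/19   -84/19 ]
R4 <- R4 - (-2)*R3:  [ 0  0  0  0 ]
Row echelon form:
[ -6     -8     -2     -8 ]
[  0  -19/3   20/3  -37/3 ]
[  0      0  61/19  42/19 ]
[  0      0      0      0 ]
Nonzero rows / pivot columns: 3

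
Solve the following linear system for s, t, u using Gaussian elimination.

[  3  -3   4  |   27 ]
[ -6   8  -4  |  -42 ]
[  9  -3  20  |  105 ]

Forward elimination on [A|b]:
R2 <- R2 - (-2)*R1:  [  0   2   4  12 ]
R3 <- R3 - (3)*R1:  [  0   6   8  24 ]
R3 <- R3 - (3)*R2:  [   0    0   -4  -12 ]
Row echelon form:
[ 3  -3   4  |   27 ]
[ 0   2   4  |   12 ]
[ 0   0  -4  |  -12 ]
Back-substitution:
u = (-12) / -4 = 3
t = (12 - (4)*(3)) / 2 = 0
s = (27 - (-3)*(0) - (4)*(3)) / 3 = 5

(5, 0, 3)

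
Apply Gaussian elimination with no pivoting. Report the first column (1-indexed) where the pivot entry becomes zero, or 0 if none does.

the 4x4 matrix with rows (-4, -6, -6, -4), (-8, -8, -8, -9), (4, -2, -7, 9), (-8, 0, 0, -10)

Naive forward elimination:
R2 <- R2 - (2)*R1:  [  0   4   4  -1 ]
R3 <- R3 - (-1)*R1:  [   0   -8  -13    5 ]
R4 <- R4 - (2)*R1:  [  0  12  12  -2 ]
R3 <- R3 - (-2)*R2:  [  0   0  -5   3 ]
R4 <- R4 - (3)*R2:  [ 0  0  0  1 ]
All pivots nonzero; naive elimination completes without hitting a zero pivot.

first zero-pivot column = 0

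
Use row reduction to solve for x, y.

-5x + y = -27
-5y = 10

(5, -2)

Forward elimination on [A|b]:
Row echelon form:
[ -5   1  |  -27 ]
[  0  -5  |   10 ]
Back-substitution:
y = (10) / -5 = -2
x = (-27 - (1)*(-2)) / -5 = 5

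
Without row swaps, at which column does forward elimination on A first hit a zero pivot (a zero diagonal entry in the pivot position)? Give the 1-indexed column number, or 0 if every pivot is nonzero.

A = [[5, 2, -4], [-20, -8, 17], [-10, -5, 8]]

first zero-pivot column = 2

Naive forward elimination:
R2 <- R2 - (-4)*R1:  [ 0  0  1 ]
R3 <- R3 - (-2)*R1:  [  0  -1   0 ]
Matrix at this point:
[ 5   2  -4 ]
[ 0   0   1 ]
[ 0  -1   0 ]
Pivot entry (2,2) is zero but row 3 has -1 in column 2 -> naive elimination stops; a row interchange (e.g. R2 <-> R3) would be required here.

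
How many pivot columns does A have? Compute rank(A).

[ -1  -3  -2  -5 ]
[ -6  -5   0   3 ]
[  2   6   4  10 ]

rank(A) = 2

Row reduction:
R2 <- R2 - (6)*R1:  [  0  13  12  33 ]
R3 <- R3 - (-2)*R1:  [ 0  0  0  0 ]
Row echelon form:
[ -1  -3  -2  -5 ]
[  0  13  12  33 ]
[  0   0   0   0 ]
Nonzero rows / pivot columns: 2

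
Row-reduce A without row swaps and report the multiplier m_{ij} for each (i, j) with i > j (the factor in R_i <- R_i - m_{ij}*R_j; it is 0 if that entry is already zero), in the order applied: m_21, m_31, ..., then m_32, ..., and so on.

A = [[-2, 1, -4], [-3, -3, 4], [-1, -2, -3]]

Forward elimination:
R2 <- R2 - (3/2)*R1:  [    0  -9/2    10 ]
R3 <- R3 - (1/2)*R1:  [    0  -5/2    -1 ]
R3 <- R3 - (5/9)*R2:  [     0      0  -59/9 ]
Multipliers (in order of application): m_{21} = 3/2, m_{31} = 1/2, m_{32} = 5/9

multipliers: 3/2, 1/2, 5/9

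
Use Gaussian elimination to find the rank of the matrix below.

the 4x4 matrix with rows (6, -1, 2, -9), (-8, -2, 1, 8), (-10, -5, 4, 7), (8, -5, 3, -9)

rank(A) = 3

Row reduction:
R2 <- R2 - (-4/3)*R1:  [     0  -10/3   11/3     -4 ]
R3 <- R3 - (-5/3)*R1:  [     0  -20/3   22/3     -8 ]
R4 <- R4 - (4/3)*R1:  [     0  -11/3    1/3      3 ]
R3 <- R3 - (2)*R2:  [ 0  0  0  0 ]
R4 <- R4 - (11/10)*R2:  [      0       0  -37/10    37/5 ]
R3 <-> R4   (pivot in column 3 was zero)
[ 6     -1       2    -9 ]
[ 0  -10/3    11/3    -4 ]
[ 0      0  -37/10  37/5 ]
[ 0      0       0     0 ]
Row echelon form:
[ 6     -1       2    -9 ]
[ 0  -10/3    11/3    -4 ]
[ 0      0  -37/10  37/5 ]
[ 0      0       0     0 ]
Nonzero rows / pivot columns: 3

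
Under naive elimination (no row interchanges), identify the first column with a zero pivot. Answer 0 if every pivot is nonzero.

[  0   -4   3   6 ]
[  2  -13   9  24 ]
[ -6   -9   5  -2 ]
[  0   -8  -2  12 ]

first zero-pivot column = 1

Naive forward elimination:
Pivot entry (1,1) is zero but row 2 has 2 in column 1 -> naive elimination stops; a row interchange (e.g. R1 <-> R2) would be required here.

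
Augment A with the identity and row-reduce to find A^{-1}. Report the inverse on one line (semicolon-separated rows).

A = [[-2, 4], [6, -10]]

Gauss-Jordan on [A | I]:
R1 <- (1/-2)*R1:  [    1    -2  |  -1/2     0 ]
R2 <- R2 - (6)*R1:  [ 0  2  |  3  1 ]
R2 <- (1/2)*R2:  [   0    1  |  3/2  1/2 ]
R1 <- R1 - (-2)*R2:  [   1    0  |  5/2    1 ]
Right block of [I | A^{-1}] is the inverse:
[ 5/2    1 ]
[ 3/2  1/2 ]

inverse = [5/2 1; 3/2 1/2]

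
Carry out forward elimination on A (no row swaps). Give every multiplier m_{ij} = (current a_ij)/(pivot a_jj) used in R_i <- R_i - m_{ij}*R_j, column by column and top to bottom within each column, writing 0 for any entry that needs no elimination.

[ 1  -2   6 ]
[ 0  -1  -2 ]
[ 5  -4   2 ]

multipliers: 0, 5, -6

Forward elimination:
R2: entry in column 1 is already 0 -> m_{21} = 0 (no row operation needed)
R3 <- R3 - (5)*R1:  [   0    6  -28 ]
R3 <- R3 - (-6)*R2:  [   0    0  -40 ]
Multipliers (in order of application): m_{21} = 0, m_{31} = 5, m_{32} = -6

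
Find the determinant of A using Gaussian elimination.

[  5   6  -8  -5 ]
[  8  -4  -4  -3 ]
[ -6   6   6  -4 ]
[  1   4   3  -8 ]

det(A) = -238

Forward elimination:
R2 <- R2 - (8/5)*R1:  [     0  -68/5   44/5      5 ]
R3 <- R3 - (-6/5)*R1:  [     0   66/5  -18/5    -10 ]
R4 <- R4 - (1/5)*R1:  [    0  14/5  23/5    -7 ]
R3 <- R3 - (-33/34)*R2:  [       0        0    84/17  -175/34 ]
R4 <- R4 - (-7/34)*R2:  [       0        0   109/17  -203/34 ]
R4 <- R4 - (109/84)*R3:  [     0      0      0  17/24 ]
Upper-triangular form:
[ 5      6     -8       -5 ]
[ 0  -68/5   44/5        5 ]
[ 0      0  84/17  -175/34 ]
[ 0      0      0    17/24 ]
det(A) = (-1)^0 * (5) * (-68/5) * (84/17) * (17/24) = -238  (0 row swaps -> sign +1)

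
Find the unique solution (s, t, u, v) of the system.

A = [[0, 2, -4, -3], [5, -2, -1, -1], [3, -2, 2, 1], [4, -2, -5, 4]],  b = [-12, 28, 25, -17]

(5, -2, 5, -4)

Forward elimination on [A|b]:
R1 <-> R2   (pivot in column 1 was zero)
[ 5  -2  -1  -1   28 ]
[ 0   2  -4  -3  -12 ]
[ 3  -2   2   1   25 ]
[ 4  -2  -5   4  -17 ]
R3 <- R3 - (3/5)*R1:  [    0  -4/5  13/5   8/5  41/5 ]
R4 <- R4 - (4/5)*R1:  [      0    -2/5   -21/5    24/5  -197/5 ]
R3 <- R3 - (-2/5)*R2:  [    0     0     1   2/5  17/5 ]
R4 <- R4 - (-1/5)*R2:  [      0       0      -5    21/5  -209/5 ]
R4 <- R4 - (-5)*R3:  [      0       0       0    31/5  -124/5 ]
Row echelon form:
[ 5  -2  -1    -1  |      28 ]
[ 0   2  -4    -3  |     -12 ]
[ 0   0   1   2/5  |    17/5 ]
[ 0   0   0  31/5  |  -124/5 ]
Back-substitution:
v = (-124/5) / (31/5) = -4
u = (17/5 - (2/5)*(-4)) / 1 = 5
t = (-12 - (-4)*(5) - (-3)*(-4)) / 2 = -2
s = (28 - (-2)*(-2) - (-1)*(5) - (-1)*(-4)) / 5 = 5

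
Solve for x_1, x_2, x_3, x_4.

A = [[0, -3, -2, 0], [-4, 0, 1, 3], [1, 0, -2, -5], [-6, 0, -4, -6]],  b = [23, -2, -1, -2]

Forward elimination on [A|b]:
R1 <-> R2   (pivot in column 1 was zero)
[ -4   0   1   3  -2 ]
[  0  -3  -2   0  23 ]
[  1   0  -2  -5  -1 ]
[ -6   0  -4  -6  -2 ]
R3 <- R3 - (-1/4)*R1:  [     0      0   -7/4  -17/4   -3/2 ]
R4 <- R4 - (3/2)*R1:  [     0      0  -11/2  -21/2      1 ]
R4 <- R4 - (22/7)*R3:  [    0     0     0  20/7  40/7 ]
Row echelon form:
[ -4   0     1      3  |    -2 ]
[  0  -3    -2      0  |    23 ]
[  0   0  -7/4  -17/4  |  -3/2 ]
[  0   0     0   20/7  |  40/7 ]
Back-substitution:
x_4 = (40/7) / (20/7) = 2
x_3 = (-3/2 - (-17/4)*(2)) / (-7/4) = -4
x_2 = (23 - (-2)*(-4)) / -3 = -5
x_1 = (-2 - (1)*(-4) - (3)*(2)) / -4 = 1

(1, -5, -4, 2)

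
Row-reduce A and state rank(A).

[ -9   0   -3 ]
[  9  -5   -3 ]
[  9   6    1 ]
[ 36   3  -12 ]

Row reduction:
R2 <- R2 - (-1)*R1:  [  0  -5  -6 ]
R3 <- R3 - (-1)*R1:  [  0   6  -2 ]
R4 <- R4 - (-4)*R1:  [   0    3  -24 ]
R3 <- R3 - (-6/5)*R2:  [     0      0  -46/5 ]
R4 <- R4 - (-3/5)*R2:  [      0       0  -138/5 ]
R4 <- R4 - (3)*R3:  [ 0  0  0 ]
Row echelon form:
[ -9   0     -3 ]
[  0  -5     -6 ]
[  0   0  -46/5 ]
[  0   0      0 ]
Nonzero rows / pivot columns: 3

rank(A) = 3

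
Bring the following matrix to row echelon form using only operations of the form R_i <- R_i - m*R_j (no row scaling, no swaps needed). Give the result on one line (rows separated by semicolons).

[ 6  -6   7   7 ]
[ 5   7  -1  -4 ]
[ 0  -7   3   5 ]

REF = [6 -6 7 7; 0 12 -41/6 -59/6; 0 0 -71/72 -53/72]

Forward elimination:
R2 <- R2 - (5/6)*R1:  [     0     12  -41/6  -59/6 ]
R3 <- R3 - (-7/12)*R2:  [      0       0  -71/72  -53/72 ]
Row echelon form:
[ 6  -6       7       7 ]
[ 0  12   -41/6   -59/6 ]
[ 0   0  -71/72  -53/72 ]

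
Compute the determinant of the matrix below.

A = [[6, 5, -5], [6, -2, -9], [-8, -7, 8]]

det(A) = -64

Forward elimination:
R2 <- R2 - (1)*R1:  [  0  -7  -4 ]
R3 <- R3 - (-4/3)*R1:  [    0  -1/3   4/3 ]
R3 <- R3 - (1/21)*R2:  [     0      0  32/21 ]
Upper-triangular form:
[ 6   5     -5 ]
[ 0  -7     -4 ]
[ 0   0  32/21 ]
det(A) = (-1)^0 * (6) * (-7) * (32/21) = -64  (0 row swaps -> sign +1)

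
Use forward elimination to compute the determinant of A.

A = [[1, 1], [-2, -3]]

det(A) = -1

Forward elimination:
R2 <- R2 - (-2)*R1:  [  0  -1 ]
Upper-triangular form:
[ 1   1 ]
[ 0  -1 ]
det(A) = (-1)^0 * (1) * (-1) = -1  (0 row swaps -> sign +1)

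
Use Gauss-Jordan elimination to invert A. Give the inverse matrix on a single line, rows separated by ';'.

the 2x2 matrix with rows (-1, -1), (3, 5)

inverse = [-5/2 -1/2; 3/2 1/2]

Gauss-Jordan on [A | I]:
R1 <- (1/-1)*R1:  [  1   1  |  -1   0 ]
R2 <- R2 - (3)*R1:  [ 0  2  |  3  1 ]
R2 <- (1/2)*R2:  [   0    1  |  3/2  1/2 ]
R1 <- R1 - (1)*R2:  [    1     0  |  -5/2  -1/2 ]
Right block of [I | A^{-1}] is the inverse:
[ -5/2  -1/2 ]
[  3/2   1/2 ]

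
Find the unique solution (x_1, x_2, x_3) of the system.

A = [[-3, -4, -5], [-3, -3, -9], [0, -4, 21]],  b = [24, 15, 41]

(-3, -5, 1)

Forward elimination on [A|b]:
R2 <- R2 - (1)*R1:  [  0   1  -4  -9 ]
R3 <- R3 - (-4)*R2:  [ 0  0  5  5 ]
Row echelon form:
[ -3  -4  -5  |  24 ]
[  0   1  -4  |  -9 ]
[  0   0   5  |   5 ]
Back-substitution:
x_3 = (5) / 5 = 1
x_2 = (-9 - (-4)*(1)) / 1 = -5
x_1 = (24 - (-4)*(-5) - (-5)*(1)) / -3 = -3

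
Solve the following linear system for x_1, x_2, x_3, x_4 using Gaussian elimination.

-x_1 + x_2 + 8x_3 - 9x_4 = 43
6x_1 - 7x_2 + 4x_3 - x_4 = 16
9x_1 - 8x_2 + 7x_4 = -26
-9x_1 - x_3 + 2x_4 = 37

(-5, -5, 2, -3)

Forward elimination on [A|b]:
R2 <- R2 - (-6)*R1:  [   0   -1   52  -55  274 ]
R3 <- R3 - (-9)*R1:  [   0    1   72  -74  361 ]
R4 <- R4 - (9)*R1:  [    0    -9   -73    83  -350 ]
R3 <- R3 - (-1)*R2:  [    0     0   124  -129   635 ]
R4 <- R4 - (9)*R2:  [     0      0   -541    578  -2816 ]
R4 <- R4 - (-541/124)*R3:  [         0          0          0   1883/124  -5649/124 ]
Row echelon form:
[ -1   1    8        -9  |         43 ]
[  0  -1   52       -55  |        274 ]
[  0   0  124      -129  |        635 ]
[  0   0    0  1883/124  |  -5649/124 ]
Back-substitution:
x_4 = (-5649/124) / (1883/124) = -3
x_3 = (635 - (-129)*(-3)) / 124 = 2
x_2 = (274 - (52)*(2) - (-55)*(-3)) / -1 = -5
x_1 = (43 - (1)*(-5) - (8)*(2) - (-9)*(-3)) / -1 = -5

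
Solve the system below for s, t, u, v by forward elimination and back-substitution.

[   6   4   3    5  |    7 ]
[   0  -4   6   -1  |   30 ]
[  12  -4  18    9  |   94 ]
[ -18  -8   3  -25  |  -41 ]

Forward elimination on [A|b]:
R3 <- R3 - (2)*R1:  [   0  -12   12   -1   80 ]
R4 <- R4 - (-3)*R1:  [   0    4   12  -10  -20 ]
R3 <- R3 - (3)*R2:  [   0    0   -6    2  -10 ]
R4 <- R4 - (-1)*R2:  [   0    0   18  -11   10 ]
R4 <- R4 - (-3)*R3:  [   0    0    0   -5  -20 ]
Row echelon form:
[ 6   4   3   5  |    7 ]
[ 0  -4   6  -1  |   30 ]
[ 0   0  -6   2  |  -10 ]
[ 0   0   0  -5  |  -20 ]
Back-substitution:
v = (-20) / -5 = 4
u = (-10 - (2)*(4)) / -6 = 3
t = (30 - (6)*(3) - (-1)*(4)) / -4 = -4
s = (7 - (4)*(-4) - (3)*(3) - (5)*(4)) / 6 = -1

(-1, -4, 3, 4)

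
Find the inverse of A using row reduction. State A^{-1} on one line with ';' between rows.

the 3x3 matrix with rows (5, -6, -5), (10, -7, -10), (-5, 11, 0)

inverse = [-22/25 11/25 -1/5; -2/5 1/5 0; -3/5 1/5 -1/5]

Gauss-Jordan on [A | I]:
R1 <- (1/5)*R1:  [    1  -6/5    -1  |   1/5     0     0 ]
R2 <- R2 - (10)*R1:  [  0   5   0  |  -2   1   0 ]
R3 <- R3 - (-5)*R1:  [  0   5  -5  |   1   0   1 ]
R2 <- (1/5)*R2:  [    0     1     0  |  -2/5   1/5     0 ]
R1 <- R1 - (-6/5)*R2:  [     1      0     -1  |  -7/25   6/25      0 ]
R3 <- R3 - (5)*R2:  [  0   0  -5  |   3  -1   1 ]
R3 <- (1/-5)*R3:  [    0     0     1  |  -3/5   1/5  -1/5 ]
R1 <- R1 - (-1)*R3:  [      1       0       0  |  -22/25   11/25    -1/5 ]
Right block of [I | A^{-1}] is the inverse:
[ -22/25  11/25  -1/5 ]
[   -2/5    1/5     0 ]
[   -3/5    1/5  -1/5 ]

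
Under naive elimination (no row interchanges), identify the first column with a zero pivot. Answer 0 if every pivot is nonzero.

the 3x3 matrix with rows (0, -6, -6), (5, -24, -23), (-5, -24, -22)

Naive forward elimination:
Pivot entry (1,1) is zero but row 2 has 5 in column 1 -> naive elimination stops; a row interchange (e.g. R1 <-> R2) would be required here.

first zero-pivot column = 1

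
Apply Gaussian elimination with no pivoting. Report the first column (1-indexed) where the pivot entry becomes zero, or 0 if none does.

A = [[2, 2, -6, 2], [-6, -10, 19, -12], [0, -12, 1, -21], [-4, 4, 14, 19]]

Naive forward elimination:
R2 <- R2 - (-3)*R1:  [  0  -4   1  -6 ]
R4 <- R4 - (-2)*R1:  [  0   8   2  23 ]
R3 <- R3 - (3)*R2:  [  0   0  -2  -3 ]
R4 <- R4 - (-2)*R2:  [  0   0   4  11 ]
R4 <- R4 - (-2)*R3:  [ 0  0  0  5 ]
All pivots nonzero; naive elimination completes without hitting a zero pivot.

first zero-pivot column = 0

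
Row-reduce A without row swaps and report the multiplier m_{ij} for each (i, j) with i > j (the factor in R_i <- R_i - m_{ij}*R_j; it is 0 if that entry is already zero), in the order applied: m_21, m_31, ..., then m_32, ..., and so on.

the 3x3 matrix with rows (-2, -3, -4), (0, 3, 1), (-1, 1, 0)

multipliers: 0, 1/2, 5/6

Forward elimination:
R2: entry in column 1 is already 0 -> m_{21} = 0 (no row operation needed)
R3 <- R3 - (1/2)*R1:  [   0  5/2    2 ]
R3 <- R3 - (5/6)*R2:  [   0    0  7/6 ]
Multipliers (in order of application): m_{21} = 0, m_{31} = 1/2, m_{32} = 5/6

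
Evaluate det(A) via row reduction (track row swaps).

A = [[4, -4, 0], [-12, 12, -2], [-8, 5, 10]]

Forward elimination:
R2 <- R2 - (-3)*R1:  [  0   0  -2 ]
R3 <- R3 - (-2)*R1:  [  0  -3  10 ]
R2 <-> R3   (pivot in column 2 was zero)
[ 4  -4   0 ]
[ 0  -3  10 ]
[ 0   0  -2 ]
Upper-triangular form:
[ 4  -4   0 ]
[ 0  -3  10 ]
[ 0   0  -2 ]
det(A) = (-1)^1 * (4) * (-3) * (-2) = -24  (1 row swap -> sign -1)

det(A) = -24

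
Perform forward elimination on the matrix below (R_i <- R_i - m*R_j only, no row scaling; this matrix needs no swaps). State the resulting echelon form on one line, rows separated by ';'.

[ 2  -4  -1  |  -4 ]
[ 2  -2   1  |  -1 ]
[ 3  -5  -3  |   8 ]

REF = [2 -4 -1 -4; 0 2 2 3; 0 0 -5/2 25/2]

Forward elimination:
R2 <- R2 - (1)*R1:  [ 0  2  2  3 ]
R3 <- R3 - (3/2)*R1:  [    0     1  -3/2    14 ]
R3 <- R3 - (1/2)*R2:  [    0     0  -5/2  25/2 ]
Row echelon form:
[ 2  -4    -1  |    -4 ]
[ 0   2     2  |     3 ]
[ 0   0  -5/2  |  25/2 ]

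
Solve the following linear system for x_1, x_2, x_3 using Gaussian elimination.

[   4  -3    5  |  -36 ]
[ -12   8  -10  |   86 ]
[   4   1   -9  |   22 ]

Forward elimination on [A|b]:
R2 <- R2 - (-3)*R1:  [   0   -1    5  -22 ]
R3 <- R3 - (1)*R1:  [   0    4  -14   58 ]
R3 <- R3 - (-4)*R2:  [   0    0    6  -30 ]
Row echelon form:
[ 4  -3  5  |  -36 ]
[ 0  -1  5  |  -22 ]
[ 0   0  6  |  -30 ]
Back-substitution:
x_3 = (-30) / 6 = -5
x_2 = (-22 - (5)*(-5)) / -1 = -3
x_1 = (-36 - (-3)*(-3) - (5)*(-5)) / 4 = -5

(-5, -3, -5)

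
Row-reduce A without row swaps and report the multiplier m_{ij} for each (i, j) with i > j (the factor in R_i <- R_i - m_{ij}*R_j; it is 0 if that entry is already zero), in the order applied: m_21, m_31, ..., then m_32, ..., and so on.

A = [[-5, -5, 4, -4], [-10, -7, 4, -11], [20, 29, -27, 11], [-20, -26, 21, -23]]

Forward elimination:
R2 <- R2 - (2)*R1:  [  0   3  -4  -3 ]
R3 <- R3 - (-4)*R1:  [   0    9  -11   -5 ]
R4 <- R4 - (4)*R1:  [  0  -6   5  -7 ]
R3 <- R3 - (3)*R2:  [ 0  0  1  4 ]
R4 <- R4 - (-2)*R2:  [   0    0   -3  -13 ]
R4 <- R4 - (-3)*R3:  [  0   0   0  -1 ]
Multipliers (in order of application): m_{21} = 2, m_{31} = -4, m_{41} = 4, m_{32} = 3, m_{42} = -2, m_{43} = -3

multipliers: 2, -4, 4, 3, -2, -3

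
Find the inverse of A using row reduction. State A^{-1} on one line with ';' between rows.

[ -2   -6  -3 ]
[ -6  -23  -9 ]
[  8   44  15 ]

Gauss-Jordan on [A | I]:
R1 <- (1/-2)*R1:  [    1     3   3/2  |  -1/2     0     0 ]
R2 <- R2 - (-6)*R1:  [  0  -5   0  |  -3   1   0 ]
R3 <- R3 - (8)*R1:  [  0  20   3  |   4   0   1 ]
R2 <- (1/-5)*R2:  [    0     1     0  |   3/5  -1/5     0 ]
R1 <- R1 - (3)*R2:  [      1       0     3/2  |  -23/10     3/5       0 ]
R3 <- R3 - (20)*R2:  [  0   0   3  |  -8   4   1 ]
R3 <- (1/3)*R3:  [    0     0     1  |  -8/3   4/3   1/3 ]
R1 <- R1 - (3/2)*R3:  [     1      0      0  |  17/10   -7/5   -1/2 ]
Right block of [I | A^{-1}] is the inverse:
[ 17/10  -7/5  -1/2 ]
[   3/5  -1/5     0 ]
[  -8/3   4/3   1/3 ]

inverse = [17/10 -7/5 -1/2; 3/5 -1/5 0; -8/3 4/3 1/3]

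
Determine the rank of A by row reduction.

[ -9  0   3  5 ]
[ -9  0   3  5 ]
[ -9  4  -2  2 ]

Row reduction:
R2 <- R2 - (1)*R1:  [ 0  0  0  0 ]
R3 <- R3 - (1)*R1:  [  0   4  -5  -3 ]
R2 <-> R3   (pivot in column 2 was zero)
[ -9  0   3   5 ]
[  0  4  -5  -3 ]
[  0  0   0   0 ]
Row echelon form:
[ -9  0   3   5 ]
[  0  4  -5  -3 ]
[  0  0   0   0 ]
Nonzero rows / pivot columns: 2

rank(A) = 2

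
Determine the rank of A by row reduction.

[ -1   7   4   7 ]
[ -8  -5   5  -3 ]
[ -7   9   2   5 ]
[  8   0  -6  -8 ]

rank(A) = 4

Row reduction:
R2 <- R2 - (8)*R1:  [   0  -61  -27  -59 ]
R3 <- R3 - (7)*R1:  [   0  -40  -26  -44 ]
R4 <- R4 - (-8)*R1:  [  0  56  26  48 ]
R3 <- R3 - (40/61)*R2:  [       0        0  -506/61  -324/61 ]
R4 <- R4 - (-56/61)*R2:  [       0        0    74/61  -376/61 ]
R4 <- R4 - (-37/253)*R3:  [         0          0          0  -1756/253 ]
Row echelon form:
[ -1    7        4          7 ]
[  0  -61      -27        -59 ]
[  0    0  -506/61    -324/61 ]
[  0    0        0  -1756/253 ]
Nonzero rows / pivot columns: 4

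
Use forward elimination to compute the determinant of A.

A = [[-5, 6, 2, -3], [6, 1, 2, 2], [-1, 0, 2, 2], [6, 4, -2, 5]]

det(A) = -874

Forward elimination:
R2 <- R2 - (-6/5)*R1:  [    0  41/5  22/5  -8/5 ]
R3 <- R3 - (1/5)*R1:  [    0  -6/5   8/5  13/5 ]
R4 <- R4 - (-6/5)*R1:  [    0  56/5   2/5   7/5 ]
R3 <- R3 - (-6/41)*R2:  [     0      0  92/41  97/41 ]
R4 <- R4 - (56/41)*R2:  [       0        0  -230/41   147/41 ]
R4 <- R4 - (-5/2)*R3:  [    0     0     0  19/2 ]
Upper-triangular form:
[ -5     6      2     -3 ]
[  0  41/5   22/5   -8/5 ]
[  0     0  92/41  97/41 ]
[  0     0      0   19/2 ]
det(A) = (-1)^0 * (-5) * (41/5) * (92/41) * (19/2) = -874  (0 row swaps -> sign +1)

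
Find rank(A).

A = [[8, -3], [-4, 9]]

Row reduction:
R2 <- R2 - (-1/2)*R1:  [    0  15/2 ]
Row echelon form:
[ 8    -3 ]
[ 0  15/2 ]
Nonzero rows / pivot columns: 2

rank(A) = 2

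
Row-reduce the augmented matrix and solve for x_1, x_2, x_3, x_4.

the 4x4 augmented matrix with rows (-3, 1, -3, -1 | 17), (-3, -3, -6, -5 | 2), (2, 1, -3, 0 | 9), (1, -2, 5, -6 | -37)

(-2, 4, -3, 2)

Forward elimination on [A|b]:
R2 <- R2 - (1)*R1:  [   0   -4   -3   -4  -15 ]
R3 <- R3 - (-2/3)*R1:  [    0   5/3    -5  -2/3  61/3 ]
R4 <- R4 - (-1/3)*R1:  [     0   -5/3      4  -19/3  -94/3 ]
R3 <- R3 - (-5/12)*R2:  [      0       0   -25/4    -7/3  169/12 ]
R4 <- R4 - (5/12)*R2:  [       0        0     21/4    -14/3  -301/12 ]
R4 <- R4 - (-21/25)*R3:  [       0        0        0  -497/75  -994/75 ]
Row echelon form:
[ -3   1     -3       -1  |       17 ]
[  0  -4     -3       -4  |      -15 ]
[  0   0  -25/4     -7/3  |   169/12 ]
[  0   0      0  -497/75  |  -994/75 ]
Back-substitution:
x_4 = (-994/75) / (-497/75) = 2
x_3 = (169/12 - (-7/3)*(2)) / (-25/4) = -3
x_2 = (-15 - (-3)*(-3) - (-4)*(2)) / -4 = 4
x_1 = (17 - (1)*(4) - (-3)*(-3) - (-1)*(2)) / -3 = -2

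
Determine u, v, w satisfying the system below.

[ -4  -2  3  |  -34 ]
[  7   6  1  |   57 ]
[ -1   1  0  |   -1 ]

(5, 4, -2)

Forward elimination on [A|b]:
R2 <- R2 - (-7/4)*R1:  [    0   5/2  25/4  -5/2 ]
R3 <- R3 - (1/4)*R1:  [    0   3/2  -3/4  15/2 ]
R3 <- R3 - (3/5)*R2:  [    0     0  -9/2     9 ]
Row echelon form:
[ -4   -2     3  |   -34 ]
[  0  5/2  25/4  |  -5/2 ]
[  0    0  -9/2  |     9 ]
Back-substitution:
w = (9) / (-9/2) = -2
v = (-5/2 - (25/4)*(-2)) / (5/2) = 4
u = (-34 - (-2)*(4) - (3)*(-2)) / -4 = 5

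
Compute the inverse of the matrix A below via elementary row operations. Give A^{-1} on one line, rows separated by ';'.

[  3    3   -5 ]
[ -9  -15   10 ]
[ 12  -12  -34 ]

inverse = [-35/6 -3/2 5/12; 31/18 7/18 -5/36; -8/3 -2/3 1/6]

Gauss-Jordan on [A | I]:
R1 <- (1/3)*R1:  [    1     1  -5/3  |   1/3     0     0 ]
R2 <- R2 - (-9)*R1:  [  0  -6  -5  |   3   1   0 ]
R3 <- R3 - (12)*R1:  [   0  -24  -14  |   -4    0    1 ]
R2 <- (1/-6)*R2:  [    0     1   5/6  |  -1/2  -1/6     0 ]
R1 <- R1 - (1)*R2:  [    1     0  -5/2  |   5/6   1/6     0 ]
R3 <- R3 - (-24)*R2:  [   0    0    6  |  -16   -4    1 ]
R3 <- (1/6)*R3:  [    0     0     1  |  -8/3  -2/3   1/6 ]
R1 <- R1 - (-5/2)*R3:  [     1      0      0  |  -35/6   -3/2   5/12 ]
R2 <- R2 - (5/6)*R3:  [     0      1      0  |  31/18   7/18  -5/36 ]
Right block of [I | A^{-1}] is the inverse:
[ -35/6  -3/2   5/12 ]
[ 31/18  7/18  -5/36 ]
[  -8/3  -2/3    1/6 ]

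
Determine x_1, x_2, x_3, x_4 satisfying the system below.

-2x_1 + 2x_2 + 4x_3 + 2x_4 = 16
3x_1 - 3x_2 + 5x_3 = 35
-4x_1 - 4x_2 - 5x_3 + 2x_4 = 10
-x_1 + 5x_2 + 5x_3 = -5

(0, -5, 4, 5)

Forward elimination on [A|b]:
R2 <- R2 - (-3/2)*R1:  [  0   0  11   3  59 ]
R3 <- R3 - (2)*R1:  [   0   -8  -13   -2  -22 ]
R4 <- R4 - (1/2)*R1:  [   0    4    3   -1  -13 ]
R2 <-> R3   (pivot in column 2 was zero)
[ -2   2    4   2   16 ]
[  0  -8  -13  -2  -22 ]
[  0   0   11   3   59 ]
[  0   4    3  -1  -13 ]
R4 <- R4 - (-1/2)*R2:  [    0     0  -7/2    -2   -24 ]
R4 <- R4 - (-7/22)*R3:  [       0        0        0   -23/22  -115/22 ]
Row echelon form:
[ -2   2    4       2  |       16 ]
[  0  -8  -13      -2  |      -22 ]
[  0   0   11       3  |       59 ]
[  0   0    0  -23/22  |  -115/22 ]
Back-substitution:
x_4 = (-115/22) / (-23/22) = 5
x_3 = (59 - (3)*(5)) / 11 = 4
x_2 = (-22 - (-13)*(4) - (-2)*(5)) / -8 = -5
x_1 = (16 - (2)*(-5) - (4)*(4) - (2)*(5)) / -2 = 0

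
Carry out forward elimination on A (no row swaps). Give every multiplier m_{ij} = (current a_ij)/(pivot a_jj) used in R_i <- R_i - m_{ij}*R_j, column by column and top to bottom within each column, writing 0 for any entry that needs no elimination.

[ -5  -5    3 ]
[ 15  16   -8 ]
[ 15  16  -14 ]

multipliers: -3, -3, 1

Forward elimination:
R2 <- R2 - (-3)*R1:  [ 0  1  1 ]
R3 <- R3 - (-3)*R1:  [  0   1  -5 ]
R3 <- R3 - (1)*R2:  [  0   0  -6 ]
Multipliers (in order of application): m_{21} = -3, m_{31} = -3, m_{32} = 1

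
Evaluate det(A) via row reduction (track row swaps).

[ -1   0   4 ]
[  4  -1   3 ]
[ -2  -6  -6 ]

det(A) = -128

Forward elimination:
R2 <- R2 - (-4)*R1:  [  0  -1  19 ]
R3 <- R3 - (2)*R1:  [   0   -6  -14 ]
R3 <- R3 - (6)*R2:  [    0     0  -128 ]
Upper-triangular form:
[ -1   0     4 ]
[  0  -1    19 ]
[  0   0  -128 ]
det(A) = (-1)^0 * (-1) * (-1) * (-128) = -128  (0 row swaps -> sign +1)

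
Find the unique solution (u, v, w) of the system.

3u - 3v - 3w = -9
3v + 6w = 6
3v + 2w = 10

Forward elimination on [A|b]:
R3 <- R3 - (1)*R2:  [  0   0  -4   4 ]
Row echelon form:
[ 3  -3  -3  |  -9 ]
[ 0   3   6  |   6 ]
[ 0   0  -4  |   4 ]
Back-substitution:
w = (4) / -4 = -1
v = (6 - (6)*(-1)) / 3 = 4
u = (-9 - (-3)*(4) - (-3)*(-1)) / 3 = 0

(0, 4, -1)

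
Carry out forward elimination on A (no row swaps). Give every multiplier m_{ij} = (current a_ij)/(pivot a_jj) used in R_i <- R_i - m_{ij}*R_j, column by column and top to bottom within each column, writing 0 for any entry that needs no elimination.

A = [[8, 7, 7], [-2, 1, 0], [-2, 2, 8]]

multipliers: -1/4, -1/4, 15/11

Forward elimination:
R2 <- R2 - (-1/4)*R1:  [    0  11/4   7/4 ]
R3 <- R3 - (-1/4)*R1:  [    0  15/4  39/4 ]
R3 <- R3 - (15/11)*R2:  [     0      0  81/11 ]
Multipliers (in order of application): m_{21} = -1/4, m_{31} = -1/4, m_{32} = 15/11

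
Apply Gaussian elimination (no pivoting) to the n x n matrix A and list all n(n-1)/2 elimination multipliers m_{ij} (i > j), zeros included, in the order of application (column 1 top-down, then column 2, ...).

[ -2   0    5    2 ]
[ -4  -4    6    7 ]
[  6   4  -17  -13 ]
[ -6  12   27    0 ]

Forward elimination:
R2 <- R2 - (2)*R1:  [  0  -4  -4   3 ]
R3 <- R3 - (-3)*R1:  [  0   4  -2  -7 ]
R4 <- R4 - (3)*R1:  [  0  12  12  -6 ]
R3 <- R3 - (-1)*R2:  [  0   0  -6  -4 ]
R4 <- R4 - (-3)*R2:  [ 0  0  0  3 ]
R4: entry in column 3 is already 0 -> m_{43} = 0 (no row operation needed)
Multipliers (in order of application): m_{21} = 2, m_{31} = -3, m_{41} = 3, m_{32} = -1, m_{42} = -3, m_{43} = 0

multipliers: 2, -3, 3, -1, -3, 0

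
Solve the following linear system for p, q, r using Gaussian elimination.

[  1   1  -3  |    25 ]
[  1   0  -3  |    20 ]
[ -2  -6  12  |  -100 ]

(5, 5, -5)

Forward elimination on [A|b]:
R2 <- R2 - (1)*R1:  [  0  -1   0  -5 ]
R3 <- R3 - (-2)*R1:  [   0   -4    6  -50 ]
R3 <- R3 - (4)*R2:  [   0    0    6  -30 ]
Row echelon form:
[ 1   1  -3  |   25 ]
[ 0  -1   0  |   -5 ]
[ 0   0   6  |  -30 ]
Back-substitution:
r = (-30) / 6 = -5
q = (-5) / -1 = 5
p = (25 - (1)*(5) - (-3)*(-5)) / 1 = 5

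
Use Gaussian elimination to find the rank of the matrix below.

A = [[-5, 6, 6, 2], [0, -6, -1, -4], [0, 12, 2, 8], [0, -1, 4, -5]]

Row reduction:
R3 <- R3 - (-2)*R2:  [ 0  0  0  0 ]
R4 <- R4 - (1/6)*R2:  [     0      0   25/6  -13/3 ]
R3 <-> R4   (pivot in column 3 was zero)
[ -5   6     6      2 ]
[  0  -6    -1     -4 ]
[  0   0  25/6  -13/3 ]
[  0   0     0      0 ]
Row echelon form:
[ -5   6     6      2 ]
[  0  -6    -1     -4 ]
[  0   0  25/6  -13/3 ]
[  0   0     0      0 ]
Nonzero rows / pivot columns: 3

rank(A) = 3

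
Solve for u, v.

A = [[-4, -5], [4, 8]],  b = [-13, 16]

Forward elimination on [A|b]:
R2 <- R2 - (-1)*R1:  [ 0  3  3 ]
Row echelon form:
[ -4  -5  |  -13 ]
[  0   3  |    3 ]
Back-substitution:
v = (3) / 3 = 1
u = (-13 - (-5)*(1)) / -4 = 2

(2, 1)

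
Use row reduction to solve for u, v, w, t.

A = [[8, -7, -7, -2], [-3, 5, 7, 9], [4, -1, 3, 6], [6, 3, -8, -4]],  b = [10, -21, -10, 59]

(4, 5, -1, -3)

Forward elimination on [A|b]:
R2 <- R2 - (-3/8)*R1:  [     0   19/8   35/8   33/4  -69/4 ]
R3 <- R3 - (1/2)*R1:  [    0   5/2  13/2     7   -15 ]
R4 <- R4 - (3/4)*R1:  [     0   33/4  -11/4   -5/2  103/2 ]
R3 <- R3 - (20/19)*R2:  [      0       0   36/19  -32/19   60/19 ]
R4 <- R4 - (66/19)*R2:  [       0        0  -341/19  -592/19  2117/19 ]
R4 <- R4 - (-341/36)*R3:  [      0       0       0  -424/9   424/3 ]
Row echelon form:
[ 8    -7     -7      -2  |     10 ]
[ 0  19/8   35/8    33/4  |  -69/4 ]
[ 0     0  36/19  -32/19  |  60/19 ]
[ 0     0      0  -424/9  |  424/3 ]
Back-substitution:
t = (424/3) / (-424/9) = -3
w = (60/19 - (-32/19)*(-3)) / (36/19) = -1
v = (-69/4 - (35/8)*(-1) - (33/4)*(-3)) / (19/8) = 5
u = (10 - (-7)*(5) - (-7)*(-1) - (-2)*(-3)) / 8 = 4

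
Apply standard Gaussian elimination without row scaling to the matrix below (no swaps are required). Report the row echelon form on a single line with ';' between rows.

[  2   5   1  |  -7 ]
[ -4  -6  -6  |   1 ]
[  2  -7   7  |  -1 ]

REF = [2 5 1 -7; 0 4 -4 -13; 0 0 -6 -33]

Forward elimination:
R2 <- R2 - (-2)*R1:  [   0    4   -4  -13 ]
R3 <- R3 - (1)*R1:  [   0  -12    6    6 ]
R3 <- R3 - (-3)*R2:  [   0    0   -6  -33 ]
Row echelon form:
[ 2  5   1  |   -7 ]
[ 0  4  -4  |  -13 ]
[ 0  0  -6  |  -33 ]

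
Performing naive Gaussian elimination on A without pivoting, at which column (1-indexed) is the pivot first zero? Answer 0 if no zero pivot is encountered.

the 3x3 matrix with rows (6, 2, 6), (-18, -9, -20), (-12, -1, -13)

Naive forward elimination:
R2 <- R2 - (-3)*R1:  [  0  -3  -2 ]
R3 <- R3 - (-2)*R1:  [  0   3  -1 ]
R3 <- R3 - (-1)*R2:  [  0   0  -3 ]
All pivots nonzero; naive elimination completes without hitting a zero pivot.

first zero-pivot column = 0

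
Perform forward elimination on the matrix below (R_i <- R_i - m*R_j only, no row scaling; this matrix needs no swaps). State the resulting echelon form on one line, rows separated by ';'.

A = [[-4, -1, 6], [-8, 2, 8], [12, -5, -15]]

REF = [-4 -1 6; 0 4 -4; 0 0 -5]

Forward elimination:
R2 <- R2 - (2)*R1:  [  0   4  -4 ]
R3 <- R3 - (-3)*R1:  [  0  -8   3 ]
R3 <- R3 - (-2)*R2:  [  0   0  -5 ]
Row echelon form:
[ -4  -1   6 ]
[  0   4  -4 ]
[  0   0  -5 ]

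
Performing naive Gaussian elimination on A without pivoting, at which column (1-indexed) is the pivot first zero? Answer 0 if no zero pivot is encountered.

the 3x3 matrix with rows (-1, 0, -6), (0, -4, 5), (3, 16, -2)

first zero-pivot column = 3

Naive forward elimination:
R3 <- R3 - (-3)*R1:  [   0   16  -20 ]
R3 <- R3 - (-4)*R2:  [ 0  0  0 ]
Matrix at this point:
[ -1   0  -6 ]
[  0  -4   5 ]
[  0   0   0 ]
Pivot entry (3,3) in the last row is zero and there are no rows below to swap with -> zero pivot in column 3 (A is singular).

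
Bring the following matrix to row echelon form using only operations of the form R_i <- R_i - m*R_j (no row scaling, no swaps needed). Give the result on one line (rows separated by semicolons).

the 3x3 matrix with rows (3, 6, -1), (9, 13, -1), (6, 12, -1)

Forward elimination:
R2 <- R2 - (3)*R1:  [  0  -5   2 ]
R3 <- R3 - (2)*R1:  [ 0  0  1 ]
Row echelon form:
[ 3   6  -1 ]
[ 0  -5   2 ]
[ 0   0   1 ]

REF = [3 6 -1; 0 -5 2; 0 0 1]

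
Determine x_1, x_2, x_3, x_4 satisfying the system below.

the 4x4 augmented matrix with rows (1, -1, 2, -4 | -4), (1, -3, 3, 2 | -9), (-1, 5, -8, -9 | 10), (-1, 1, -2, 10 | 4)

(-3, 3, 1, 0)

Forward elimination on [A|b]:
R2 <- R2 - (1)*R1:  [  0  -2   1   6  -5 ]
R3 <- R3 - (-1)*R1:  [   0    4   -6  -13    6 ]
R4 <- R4 - (-1)*R1:  [ 0  0  0  6  0 ]
R3 <- R3 - (-2)*R2:  [  0   0  -4  -1  -4 ]
Row echelon form:
[ 1  -1   2  -4  |  -4 ]
[ 0  -2   1   6  |  -5 ]
[ 0   0  -4  -1  |  -4 ]
[ 0   0   0   6  |   0 ]
Back-substitution:
x_4 = (0) / 6 = 0
x_3 = (-4 - (-1)*(0)) / -4 = 1
x_2 = (-5 - (1)*(1) - (6)*(0)) / -2 = 3
x_1 = (-4 - (-1)*(3) - (2)*(1) - (-4)*(0)) / 1 = -3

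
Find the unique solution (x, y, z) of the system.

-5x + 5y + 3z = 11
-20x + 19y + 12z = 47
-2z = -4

Forward elimination on [A|b]:
R2 <- R2 - (4)*R1:  [  0  -1   0   3 ]
Row echelon form:
[ -5   5   3  |  11 ]
[  0  -1   0  |   3 ]
[  0   0  -2  |  -4 ]
Back-substitution:
z = (-4) / -2 = 2
y = (3) / -1 = -3
x = (11 - (5)*(-3) - (3)*(2)) / -5 = -4

(-4, -3, 2)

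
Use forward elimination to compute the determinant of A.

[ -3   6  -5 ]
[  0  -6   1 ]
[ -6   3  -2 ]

det(A) = 117

Forward elimination:
R3 <- R3 - (2)*R1:  [  0  -9   8 ]
R3 <- R3 - (3/2)*R2:  [    0     0  13/2 ]
Upper-triangular form:
[ -3   6    -5 ]
[  0  -6     1 ]
[  0   0  13/2 ]
det(A) = (-1)^0 * (-3) * (-6) * (13/2) = 117  (0 row swaps -> sign +1)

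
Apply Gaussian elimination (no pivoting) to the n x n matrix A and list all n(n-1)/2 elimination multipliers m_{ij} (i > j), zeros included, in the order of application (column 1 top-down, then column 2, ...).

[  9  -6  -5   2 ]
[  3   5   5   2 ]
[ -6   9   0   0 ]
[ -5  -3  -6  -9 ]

multipliers: 1/3, -2/3, -5/9, 5/7, -19/21, 173/510

Forward elimination:
R2 <- R2 - (1/3)*R1:  [    0     7  20/3   4/3 ]
R3 <- R3 - (-2/3)*R1:  [     0      5  -10/3    4/3 ]
R4 <- R4 - (-5/9)*R1:  [     0  -19/3  -79/9  -71/9 ]
R3 <- R3 - (5/7)*R2:  [       0        0  -170/21     8/21 ]
R4 <- R4 - (-19/21)*R2:  [       0        0  -173/63  -421/63 ]
R4 <- R4 - (173/510)*R3:  [       0        0        0  -579/85 ]
Multipliers (in order of application): m_{21} = 1/3, m_{31} = -2/3, m_{41} = -5/9, m_{32} = 5/7, m_{42} = -19/21, m_{43} = 173/510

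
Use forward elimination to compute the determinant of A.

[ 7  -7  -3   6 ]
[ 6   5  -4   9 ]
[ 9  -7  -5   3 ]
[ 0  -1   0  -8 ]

det(A) = 466

Forward elimination:
R2 <- R2 - (6/7)*R1:  [     0     11  -10/7   27/7 ]
R3 <- R3 - (9/7)*R1:  [     0      2   -8/7  -33/7 ]
R3 <- R3 - (2/11)*R2:  [       0        0   -68/77  -417/77 ]
R4 <- R4 - (-1/11)*R2:  [       0        0   -10/77  -589/77 ]
R4 <- R4 - (5/34)*R3:  [       0        0        0  -233/34 ]
Upper-triangular form:
[ 7  -7      -3        6 ]
[ 0  11   -10/7     27/7 ]
[ 0   0  -68/77  -417/77 ]
[ 0   0       0  -233/34 ]
det(A) = (-1)^0 * (7) * (11) * (-68/77) * (-233/34) = 466  (0 row swaps -> sign +1)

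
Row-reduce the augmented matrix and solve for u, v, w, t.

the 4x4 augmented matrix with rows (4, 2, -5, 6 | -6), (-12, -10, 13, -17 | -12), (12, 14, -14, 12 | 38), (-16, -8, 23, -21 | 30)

Forward elimination on [A|b]:
R2 <- R2 - (-3)*R1:  [   0   -4   -2    1  -30 ]
R3 <- R3 - (3)*R1:  [  0   8   1  -6  56 ]
R4 <- R4 - (-4)*R1:  [ 0  0  3  3  6 ]
R3 <- R3 - (-2)*R2:  [  0   0  -3  -4  -4 ]
R4 <- R4 - (-1)*R3:  [  0   0   0  -1   2 ]
Row echelon form:
[ 4   2  -5   6  |   -6 ]
[ 0  -4  -2   1  |  -30 ]
[ 0   0  -3  -4  |   -4 ]
[ 0   0   0  -1  |    2 ]
Back-substitution:
t = (2) / -1 = -2
w = (-4 - (-4)*(-2)) / -3 = 4
v = (-30 - (-2)*(4) - (1)*(-2)) / -4 = 5
u = (-6 - (2)*(5) - (-5)*(4) - (6)*(-2)) / 4 = 4

(4, 5, 4, -2)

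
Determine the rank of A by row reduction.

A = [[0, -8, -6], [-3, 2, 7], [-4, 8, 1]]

rank(A) = 3

Row reduction:
R1 <-> R2   (pivot in column 1 was zero)
[ -3   2   7 ]
[  0  -8  -6 ]
[ -4   8   1 ]
R3 <- R3 - (4/3)*R1:  [     0   16/3  -25/3 ]
R3 <- R3 - (-2/3)*R2:  [     0      0  -37/3 ]
Row echelon form:
[ -3   2      7 ]
[  0  -8     -6 ]
[  0   0  -37/3 ]
Nonzero rows / pivot columns: 3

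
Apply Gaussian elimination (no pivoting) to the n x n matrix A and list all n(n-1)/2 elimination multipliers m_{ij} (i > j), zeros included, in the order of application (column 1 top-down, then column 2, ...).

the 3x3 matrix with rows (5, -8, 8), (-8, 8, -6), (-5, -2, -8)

Forward elimination:
R2 <- R2 - (-8/5)*R1:  [     0  -24/5   34/5 ]
R3 <- R3 - (-1)*R1:  [   0  -10    0 ]
R3 <- R3 - (25/12)*R2:  [     0      0  -85/6 ]
Multipliers (in order of application): m_{21} = -8/5, m_{31} = -1, m_{32} = 25/12

multipliers: -8/5, -1, 25/12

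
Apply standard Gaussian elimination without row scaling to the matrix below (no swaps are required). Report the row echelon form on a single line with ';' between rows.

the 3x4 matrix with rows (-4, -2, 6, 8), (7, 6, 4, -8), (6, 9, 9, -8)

Forward elimination:
R2 <- R2 - (-7/4)*R1:  [    0   5/2  29/2     6 ]
R3 <- R3 - (-3/2)*R1:  [  0   6  18   4 ]
R3 <- R3 - (12/5)*R2:  [     0      0  -84/5  -52/5 ]
Row echelon form:
[ -4   -2      6      8 ]
[  0  5/2   29/2      6 ]
[  0    0  -84/5  -52/5 ]

REF = [-4 -2 6 8; 0 5/2 29/2 6; 0 0 -84/5 -52/5]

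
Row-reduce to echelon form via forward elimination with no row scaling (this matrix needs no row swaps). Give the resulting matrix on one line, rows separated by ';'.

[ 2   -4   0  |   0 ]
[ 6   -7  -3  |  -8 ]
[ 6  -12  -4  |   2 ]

Forward elimination:
R2 <- R2 - (3)*R1:  [  0   5  -3  -8 ]
R3 <- R3 - (3)*R1:  [  0   0  -4   2 ]
Row echelon form:
[ 2  -4   0  |   0 ]
[ 0   5  -3  |  -8 ]
[ 0   0  -4  |   2 ]

REF = [2 -4 0 0; 0 5 -3 -8; 0 0 -4 2]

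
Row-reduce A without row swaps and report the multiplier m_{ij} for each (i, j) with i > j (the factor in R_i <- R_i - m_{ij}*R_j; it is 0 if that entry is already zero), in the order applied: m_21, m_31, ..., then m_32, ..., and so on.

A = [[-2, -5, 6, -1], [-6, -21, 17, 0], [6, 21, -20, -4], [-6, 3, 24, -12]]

Forward elimination:
R2 <- R2 - (3)*R1:  [  0  -6  -1   3 ]
R3 <- R3 - (-3)*R1:  [  0   6  -2  -7 ]
R4 <- R4 - (3)*R1:  [  0  18   6  -9 ]
R3 <- R3 - (-1)*R2:  [  0   0  -3  -4 ]
R4 <- R4 - (-3)*R2:  [ 0  0  3  0 ]
R4 <- R4 - (-1)*R3:  [  0   0   0  -4 ]
Multipliers (in order of application): m_{21} = 3, m_{31} = -3, m_{41} = 3, m_{32} = -1, m_{42} = -3, m_{43} = -1

multipliers: 3, -3, 3, -1, -3, -1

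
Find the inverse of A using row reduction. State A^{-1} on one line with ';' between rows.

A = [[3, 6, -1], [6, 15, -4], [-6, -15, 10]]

Gauss-Jordan on [A | I]:
R1 <- (1/3)*R1:  [    1     2  -1/3  |   1/3     0     0 ]
R2 <- R2 - (6)*R1:  [  0   3  -2  |  -2   1   0 ]
R3 <- R3 - (-6)*R1:  [  0  -3   8  |   2   0   1 ]
R2 <- (1/3)*R2:  [    0     1  -2/3  |  -2/3   1/3     0 ]
R1 <- R1 - (2)*R2:  [    1     0     1  |   5/3  -2/3     0 ]
R3 <- R3 - (-3)*R2:  [ 0  0  6  |  0  1  1 ]
R3 <- (1/6)*R3:  [   0    0    1  |    0  1/6  1/6 ]
R1 <- R1 - (1)*R3:  [    1     0     0  |   5/3  -5/6  -1/6 ]
R2 <- R2 - (-2/3)*R3:  [    0     1     0  |  -2/3   4/9   1/9 ]
Right block of [I | A^{-1}] is the inverse:
[  5/3  -5/6  -1/6 ]
[ -2/3   4/9   1/9 ]
[    0   1/6   1/6 ]

inverse = [5/3 -5/6 -1/6; -2/3 4/9 1/9; 0 1/6 1/6]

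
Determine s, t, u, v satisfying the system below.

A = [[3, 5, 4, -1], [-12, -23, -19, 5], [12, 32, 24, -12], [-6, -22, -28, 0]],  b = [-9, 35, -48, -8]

Forward elimination on [A|b]:
R2 <- R2 - (-4)*R1:  [  0  -3  -3   1  -1 ]
R3 <- R3 - (4)*R1:  [   0   12    8   -8  -12 ]
R4 <- R4 - (-2)*R1:  [   0  -12  -20   -2  -26 ]
R3 <- R3 - (-4)*R2:  [   0    0   -4   -4  -16 ]
R4 <- R4 - (4)*R2:  [   0    0   -8   -6  -22 ]
R4 <- R4 - (2)*R3:  [  0   0   0   2  10 ]
Row echelon form:
[ 3   5   4  -1  |   -9 ]
[ 0  -3  -3   1  |   -1 ]
[ 0   0  -4  -4  |  -16 ]
[ 0   0   0   2  |   10 ]
Back-substitution:
v = (10) / 2 = 5
u = (-16 - (-4)*(5)) / -4 = -1
t = (-1 - (-3)*(-1) - (1)*(5)) / -3 = 3
s = (-9 - (5)*(3) - (4)*(-1) - (-1)*(5)) / 3 = -5

(-5, 3, -1, 5)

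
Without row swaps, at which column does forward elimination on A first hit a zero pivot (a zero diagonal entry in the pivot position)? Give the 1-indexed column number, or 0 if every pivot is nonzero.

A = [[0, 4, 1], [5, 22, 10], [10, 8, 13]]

Naive forward elimination:
Pivot entry (1,1) is zero but row 2 has 5 in column 1 -> naive elimination stops; a row interchange (e.g. R1 <-> R2) would be required here.

first zero-pivot column = 1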